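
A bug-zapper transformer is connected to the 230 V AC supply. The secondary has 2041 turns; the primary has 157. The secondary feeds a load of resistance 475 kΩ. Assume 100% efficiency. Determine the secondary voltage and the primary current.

V_s = V_p × N_s/N_p = 230 × 2041/157 = 2990.0 V.
I_s = V_s/R = 2990.0/475000 = 0.0062947 A.
I_p = I_s × N_s/N_p = 0.0062947 × 2041/157 = 0.0818 A.

V_s ≈ 2990 V, I_p ≈ 0.0818 A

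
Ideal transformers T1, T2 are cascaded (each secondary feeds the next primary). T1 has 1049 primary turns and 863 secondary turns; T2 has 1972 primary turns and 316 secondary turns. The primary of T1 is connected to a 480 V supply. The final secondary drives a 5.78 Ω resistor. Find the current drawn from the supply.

After T1: V = 480.00 × 863/1049 = 394.89 V.
After T2: V = 394.89 × 316/1972 = 63.279 V.
I_load = 63.279/5.78 = 10.948 A, so P_out = 63.279 × 10.948 = 692.76 W.
All ideal ⇒ P_in = P_out, so I_supply = 692.76/480 = 1.44 A.

I_supply ≈ 1.44 A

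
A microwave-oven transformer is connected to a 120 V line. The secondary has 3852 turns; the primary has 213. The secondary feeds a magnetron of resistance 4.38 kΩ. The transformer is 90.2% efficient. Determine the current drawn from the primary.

I_p ≈ 9.93 A

V_s = 120 × 3852/213 = 2170.1 V.
I_s = V_s/R = 2170.1/4380 = 0.49547 A.
P_out = V_s I_s = 2170.1 × 0.49547 = 1075.2 W.
P_in = P_out/η = 1075.2/0.902 = 1192.1 W.
I_p = P_in/V_p = 1192.1/120 = 9.93 A.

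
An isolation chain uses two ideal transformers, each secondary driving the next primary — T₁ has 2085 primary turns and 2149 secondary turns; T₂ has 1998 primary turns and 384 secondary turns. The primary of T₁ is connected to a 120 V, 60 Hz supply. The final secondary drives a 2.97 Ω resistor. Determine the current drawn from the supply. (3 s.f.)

I_supply ≈ 1.59 A

Secondary of T₁: V = 120.00 × 2149/2085 = 123.68 V.
Secondary of T₂: V = 123.68 × 384/1998 = 23.771 V.
I_load = 23.771/2.97 = 8.0037 A, so P_out = 23.771 × 8.0037 = 190.26 W.
All ideal ⇒ P_in = P_out, so I_supply = 190.26/120 = 1.59 A.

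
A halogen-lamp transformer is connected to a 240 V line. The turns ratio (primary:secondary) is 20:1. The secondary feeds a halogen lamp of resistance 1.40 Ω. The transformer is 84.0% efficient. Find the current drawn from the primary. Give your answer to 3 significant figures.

I_p ≈ 0.510 A

V_s = 240 × 1/20 = 12.000 V.
I_s = V_s/R = 12.000/1.40 = 8.5714 A.
P_out = V_s I_s = 12.000 × 8.5714 = 102.86 W.
P_in = P_out/η = 102.86/0.840 = 122.45 W.
I_p = P_in/V_p = 122.45/240 = 0.510 A.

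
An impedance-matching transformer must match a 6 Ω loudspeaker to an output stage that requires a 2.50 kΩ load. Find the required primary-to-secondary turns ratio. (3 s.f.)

N_p/N_s ≈ 20.4

Z_p/Z_s = (N_p/N_s)², so N_p/N_s = √(2500/6) = √417 = 20.4.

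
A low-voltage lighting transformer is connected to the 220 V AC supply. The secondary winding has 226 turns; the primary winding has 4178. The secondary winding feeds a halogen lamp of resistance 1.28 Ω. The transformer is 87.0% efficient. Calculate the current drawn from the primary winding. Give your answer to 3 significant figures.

V_s = 220 × 226/4178 = 11.900 V.
I_s = V_s/R = 11.900/1.28 = 9.2972 A.
P_out = V_s I_s = 11.900 × 9.2972 = 110.64 W.
P_in = P_out/η = 110.64/0.870 = 127.17 W.
I_p = P_in/V_p = 127.17/220 = 0.578 A.

I_p ≈ 0.578 A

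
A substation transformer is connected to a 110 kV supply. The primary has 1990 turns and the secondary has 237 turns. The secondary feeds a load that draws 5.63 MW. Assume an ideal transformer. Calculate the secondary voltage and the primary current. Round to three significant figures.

V_s = V_p × N_s/N_p = 110000 × 237/1990 = 13101 V.
I_s = P/V_s = 5.63×10^6/13101 = 429.75 A.
I_p = I_s × N_s/N_p = 429.75 × 237/1990 = 51.2 A.

V_s ≈ 13100 V, I_p ≈ 51.2 A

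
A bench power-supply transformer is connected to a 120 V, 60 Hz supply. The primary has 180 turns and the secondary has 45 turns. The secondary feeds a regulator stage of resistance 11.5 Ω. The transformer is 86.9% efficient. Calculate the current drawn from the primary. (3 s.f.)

I_p ≈ 0.750 A

V_s = 120 × 45/180 = 30.000 V.
I_s = V_s/R = 30.000/11.5 = 2.6087 A.
P_out = V_s I_s = 30.000 × 2.6087 = 78.261 W.
P_in = P_out/η = 78.261/0.869 = 90.059 W.
I_p = P_in/V_p = 90.059/120 = 0.750 A.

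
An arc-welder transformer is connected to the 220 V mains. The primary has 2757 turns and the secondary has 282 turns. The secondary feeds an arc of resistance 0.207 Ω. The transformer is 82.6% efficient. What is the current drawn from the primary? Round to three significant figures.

V_s = 220 × 282/2757 = 22.503 V.
I_s = V_s/R = 22.503/0.207 = 108.71 A.
P_out = V_s I_s = 22.503 × 108.71 = 2446.2 W.
P_in = P_out/η = 2446.2/0.826 = 2961.6 W.
I_p = P_in/V_p = 2961.6/220 = 13.5 A.

I_p ≈ 13.5 A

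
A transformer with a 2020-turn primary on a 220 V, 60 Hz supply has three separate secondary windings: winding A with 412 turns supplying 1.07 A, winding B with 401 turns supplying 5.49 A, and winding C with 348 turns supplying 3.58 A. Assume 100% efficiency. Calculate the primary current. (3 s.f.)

V_A = 220 × 412/2020 = 44.871 V; V_B = 220 × 401/2020 = 43.673 V; V_C = 220 × 348/2020 = 37.901 V.
P_out = V_A I_A + V_B I_B + V_C I_C = 44.871×1.07 + 43.673×5.49 + 37.901×3.58 = 48.012 + 239.77 + 135.69 = 423.46 W.
Ideal ⇒ P_in = P_out, so I_p = P_out/V_p = 423.46/220 = 1.92 A.

I_p ≈ 1.92 A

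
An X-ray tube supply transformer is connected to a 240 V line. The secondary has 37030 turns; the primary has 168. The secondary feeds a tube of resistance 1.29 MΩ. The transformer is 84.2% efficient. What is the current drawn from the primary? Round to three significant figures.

I_p ≈ 10.7 A

V_s = 240 × 37030/168 = 52900 V.
I_s = V_s/R = 52900/(1.29×10^6) = 0.041008 A.
P_out = V_s I_s = 52900 × 0.041008 = 2169.3 W.
P_in = P_out/η = 2169.3/0.842 = 2576.4 W.
I_p = P_in/V_p = 2576.4/240 = 10.7 A.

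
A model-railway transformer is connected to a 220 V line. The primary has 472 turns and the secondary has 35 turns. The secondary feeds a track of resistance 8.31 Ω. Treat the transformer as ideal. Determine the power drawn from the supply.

P ≈ 32.0 W

V_s = V_p × N_s/N_p = 220 × 35/472 = 16.314 V.
I_s = V_s/R = 16.314/8.31 = 1.9631 A.
I_p = I_s × N_s/N_p = 1.9631 × 35/472 = 0.14557 A.
P = V_p I_p = 220 × 0.14557 = 32.0 W.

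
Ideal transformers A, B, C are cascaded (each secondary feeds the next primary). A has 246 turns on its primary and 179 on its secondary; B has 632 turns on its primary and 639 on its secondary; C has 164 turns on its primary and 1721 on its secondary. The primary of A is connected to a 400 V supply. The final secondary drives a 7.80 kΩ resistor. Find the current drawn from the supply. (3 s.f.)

After A: V = 400.00 × 179/246 = 291.06 V.
After B: V = 291.06 × 639/632 = 294.28 V.
After C: V = 294.28 × 1721/164 = 3088.2 V.
I_load = 3088.2/7800 = 0.39592 A, so P_out = 3088.2 × 0.39592 = 1222.7 W.
All ideal ⇒ P_in = P_out, so I_supply = 1222.7/400 = 3.06 A.

I_supply ≈ 3.06 A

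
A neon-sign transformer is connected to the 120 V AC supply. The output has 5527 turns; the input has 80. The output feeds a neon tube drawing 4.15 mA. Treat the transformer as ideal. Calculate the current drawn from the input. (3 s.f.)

I_in ≈ 0.287 A

For an ideal transformer I_in N_in = I_out N_out, so I_in = 0.00415 × 5527/80 = 0.287 A.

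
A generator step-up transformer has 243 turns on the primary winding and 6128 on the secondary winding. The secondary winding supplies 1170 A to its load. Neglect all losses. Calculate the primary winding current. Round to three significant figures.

I_p ≈ 29500 A

For an ideal transformer I_p/I_s = N_s/N_p, so I_p = 1170 × 6128/243 = 29500 A.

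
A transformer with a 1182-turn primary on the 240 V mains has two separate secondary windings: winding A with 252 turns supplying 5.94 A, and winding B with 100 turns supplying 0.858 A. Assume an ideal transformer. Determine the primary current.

I_p ≈ 1.34 A

V_A = 240 × 252/1182 = 51.168 V; V_B = 240 × 100/1182 = 20.305 V.
P_out = V_A I_A + V_B I_B = 51.168×5.94 + 20.305×0.858 = 303.94 + 17.421 = 321.36 W.
Ideal ⇒ P_in = P_out, so I_p = P_out/V_p = 321.36/240 = 1.34 A.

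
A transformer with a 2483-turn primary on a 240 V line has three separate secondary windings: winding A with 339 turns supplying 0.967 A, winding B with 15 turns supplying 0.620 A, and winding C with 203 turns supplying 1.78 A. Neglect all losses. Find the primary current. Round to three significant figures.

I_p ≈ 0.281 A

V_A = 240 × 339/2483 = 32.767 V; V_B = 240 × 15/2483 = 1.4499 V; V_C = 240 × 203/2483 = 19.621 V.
P_out = V_A I_A + V_B I_B + V_C I_C = 32.767×0.967 + 1.4499×0.620 + 19.621×1.78 = 31.686 + 0.89891 + 34.926 = 67.511 W.
Ideal ⇒ P_in = P_out, so I_p = P_out/V_p = 67.511/240 = 0.281 A.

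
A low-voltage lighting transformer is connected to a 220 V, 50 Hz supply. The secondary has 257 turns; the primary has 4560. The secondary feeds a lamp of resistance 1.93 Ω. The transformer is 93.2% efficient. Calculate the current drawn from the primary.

V_s = 220 × 257/4560 = 12.399 V.
I_s = V_s/R = 12.399/1.93 = 6.4244 A.
P_out = V_s I_s = 12.399 × 6.4244 = 79.657 W.
P_in = P_out/η = 79.657/0.932 = 85.469 W.
I_p = P_in/V_p = 85.469/220 = 0.388 A.

I_p ≈ 0.388 A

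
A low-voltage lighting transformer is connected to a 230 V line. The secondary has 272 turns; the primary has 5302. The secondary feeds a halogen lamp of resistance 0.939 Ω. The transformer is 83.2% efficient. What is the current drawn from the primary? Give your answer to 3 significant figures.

I_p ≈ 0.775 A

V_s = 230 × 272/5302 = 11.799 V.
I_s = V_s/R = 11.799/0.939 = 12.566 A.
P_out = V_s I_s = 11.799 × 12.566 = 148.27 W.
P_in = P_out/η = 148.27/0.832 = 178.21 W.
I_p = P_in/V_p = 178.21/230 = 0.775 A.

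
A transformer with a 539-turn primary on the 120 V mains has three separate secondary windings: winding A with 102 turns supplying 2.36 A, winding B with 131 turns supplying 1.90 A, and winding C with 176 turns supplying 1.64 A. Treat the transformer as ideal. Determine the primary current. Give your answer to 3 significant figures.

I_p ≈ 1.44 A

V_A = 120 × 102/539 = 22.709 V; V_B = 120 × 131/539 = 29.165 V; V_C = 120 × 176/539 = 39.184 V.
P_out = V_A I_A + V_B I_B + V_C I_C = 22.709×2.36 + 29.165×1.90 + 39.184×1.64 = 53.593 + 55.414 + 64.261 = 173.27 W.
Ideal ⇒ P_in = P_out, so I_p = P_out/V_p = 173.27/120 = 1.44 A.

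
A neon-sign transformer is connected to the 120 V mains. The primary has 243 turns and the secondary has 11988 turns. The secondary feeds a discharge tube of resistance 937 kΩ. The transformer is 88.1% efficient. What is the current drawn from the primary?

V_s = 120 × 11988/243 = 5920.0 V.
I_s = V_s/R = 5920.0/937000 = 0.0063180 A.
P_out = V_s I_s = 5920.0 × 0.0063180 = 37.403 W.
P_in = P_out/η = 37.403/0.881 = 42.455 W.
I_p = P_in/V_p = 42.455/120 = 0.354 A.

I_p ≈ 0.354 A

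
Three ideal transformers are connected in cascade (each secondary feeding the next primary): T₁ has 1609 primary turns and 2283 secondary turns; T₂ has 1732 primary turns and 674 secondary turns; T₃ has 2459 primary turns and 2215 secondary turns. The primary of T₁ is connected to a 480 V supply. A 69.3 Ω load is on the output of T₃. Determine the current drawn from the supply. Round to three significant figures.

Secondary of T₁: V = 480.00 × 2283/1609 = 681.07 V.
Secondary of T₂: V = 681.07 × 674/1732 = 265.03 V.
Secondary of T₃: V = 265.03 × 2215/2459 = 238.74 V.
I_load = 238.74/69.3 = 3.4450 A, so P_out = 238.74 × 3.4450 = 822.44 W.
All ideal ⇒ P_in = P_out, so I_supply = 822.44/480 = 1.71 A.

I_supply ≈ 1.71 A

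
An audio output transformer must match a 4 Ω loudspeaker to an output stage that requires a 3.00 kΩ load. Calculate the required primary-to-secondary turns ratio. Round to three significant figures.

N_p/N_s ≈ 27.4

Z_p/Z_s = (N_p/N_s)², so N_p/N_s = √(3000/4) = √750 = 27.4.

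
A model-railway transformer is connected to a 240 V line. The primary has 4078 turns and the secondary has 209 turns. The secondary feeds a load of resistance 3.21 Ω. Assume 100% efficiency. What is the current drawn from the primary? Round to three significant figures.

I_p ≈ 0.196 A

V_s = V_p × N_s/N_p = 240 × 209/4078 = 12.300 V.
I_s = V_s/R = 12.300/3.21 = 3.8318 A.
For an ideal transformer I_p N_p = I_s N_s, so I_p = 3.8318 × 209/4078 = 0.196 A.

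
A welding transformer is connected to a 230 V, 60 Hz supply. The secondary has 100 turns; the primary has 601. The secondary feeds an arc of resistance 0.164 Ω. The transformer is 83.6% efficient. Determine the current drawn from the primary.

V_s = 230 × 100/601 = 38.270 V.
I_s = V_s/R = 38.270/0.164 = 233.35 A.
P_out = V_s I_s = 38.270 × 233.35 = 8930.2 W.
P_in = P_out/η = 8930.2/0.836 = 10682 W.
I_p = P_in/V_p = 10682/230 = 46.4 A.

I_p ≈ 46.4 A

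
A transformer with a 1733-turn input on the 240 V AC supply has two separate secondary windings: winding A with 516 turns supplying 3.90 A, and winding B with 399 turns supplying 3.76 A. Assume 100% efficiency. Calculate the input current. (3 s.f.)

V_A = 240 × 516/1733 = 71.460 V; V_B = 240 × 399/1733 = 55.257 V.
P_out = V_A I_A + V_B I_B = 71.460×3.90 + 55.257×3.76 = 278.69 + 207.77 = 486.46 W.
Ideal ⇒ P_in = P_out, so I_in = P_out/V_in = 486.46/240 = 2.03 A.

I_in ≈ 2.03 A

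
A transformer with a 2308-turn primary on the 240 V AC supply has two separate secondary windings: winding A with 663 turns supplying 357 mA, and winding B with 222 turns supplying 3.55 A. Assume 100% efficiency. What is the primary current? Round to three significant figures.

I_p ≈ 0.444 A

V_A = 240 × 663/2308 = 68.943 V; V_B = 240 × 222/2308 = 23.085 V.
P_out = V_A I_A + V_B I_B = 68.943×0.357 + 23.085×3.55 = 24.613 + 81.951 = 106.56 W.
Ideal ⇒ P_in = P_out, so I_p = P_out/V_p = 106.56/240 = 0.444 A.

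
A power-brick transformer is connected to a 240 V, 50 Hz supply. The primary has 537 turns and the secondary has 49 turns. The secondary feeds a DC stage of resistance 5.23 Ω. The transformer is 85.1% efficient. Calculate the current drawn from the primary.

V_s = 240 × 49/537 = 21.899 V.
I_s = V_s/R = 21.899/5.23 = 4.1873 A.
P_out = V_s I_s = 21.899 × 4.1873 = 91.699 W.
P_in = P_out/η = 91.699/0.851 = 107.75 W.
I_p = P_in/V_p = 107.75/240 = 0.449 A.

I_p ≈ 0.449 A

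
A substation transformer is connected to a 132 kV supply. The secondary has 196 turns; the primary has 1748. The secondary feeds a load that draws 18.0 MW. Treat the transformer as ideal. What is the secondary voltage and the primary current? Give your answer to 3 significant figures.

V_s = V_p × N_s/N_p = 132000 × 196/1748 = 14801 V.
I_s = P/V_s = 1.80×10^7/14801 = 1216.1 A.
I_p = I_s × N_s/N_p = 1216.1 × 196/1748 = 136 A.

V_s ≈ 14800 V, I_p ≈ 136 A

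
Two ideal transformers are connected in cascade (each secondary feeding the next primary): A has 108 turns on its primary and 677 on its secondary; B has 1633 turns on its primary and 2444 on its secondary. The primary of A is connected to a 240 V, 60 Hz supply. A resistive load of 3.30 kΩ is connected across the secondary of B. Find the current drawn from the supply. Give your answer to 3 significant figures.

Secondary of A: V = 240.00 × 677/108 = 1504.4 V.
Secondary of B: V = 1504.4 × 2444/1633 = 2251.6 V.
I_load = 2251.6/3300 = 0.68230 A, so P_out = 2251.6 × 0.68230 = 1536.3 W.
All ideal ⇒ P_in = P_out, so I_supply = 1536.3/240 = 6.40 A.

I_supply ≈ 6.40 A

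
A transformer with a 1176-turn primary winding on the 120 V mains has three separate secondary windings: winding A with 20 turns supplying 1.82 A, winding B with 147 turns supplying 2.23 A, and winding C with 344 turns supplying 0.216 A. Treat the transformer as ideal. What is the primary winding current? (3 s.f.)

I_p ≈ 0.373 A

V_A = 120 × 20/1176 = 2.0408 V; V_B = 120 × 147/1176 = 15.000 V; V_C = 120 × 344/1176 = 35.102 V.
P_out = V_A I_A + V_B I_B + V_C I_C = 2.0408×1.82 + 15.000×2.23 + 35.102×0.216 = 3.7143 + 33.450 + 7.5820 = 44.746 W.
Ideal ⇒ P_in = P_out, so I_p = P_out/V_p = 44.746/120 = 0.373 A.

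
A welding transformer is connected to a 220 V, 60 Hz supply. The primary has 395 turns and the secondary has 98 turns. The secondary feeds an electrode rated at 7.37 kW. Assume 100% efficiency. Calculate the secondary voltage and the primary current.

V_s ≈ 54.6 V, I_p ≈ 33.5 A

V_s = V_p × N_s/N_p = 220 × 98/395 = 54.582 V.
I_s = P/V_s = 7370/54.582 = 135.03 A.
I_p = I_s × N_s/N_p = 135.03 × 98/395 = 33.5 A.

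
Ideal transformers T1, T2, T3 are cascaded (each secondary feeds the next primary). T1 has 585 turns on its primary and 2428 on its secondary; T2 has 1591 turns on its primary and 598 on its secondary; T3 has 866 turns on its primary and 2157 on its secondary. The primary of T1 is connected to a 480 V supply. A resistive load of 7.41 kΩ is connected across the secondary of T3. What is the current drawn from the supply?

Secondary of T1: V = 480.00 × 2428/585 = 1992.2 V.
Secondary of T2: V = 1992.2 × 598/1591 = 748.80 V.
Secondary of T3: V = 748.80 × 2157/866 = 1865.1 V.
I_load = 1865.1/7410 = 0.25170 A, so P_out = 1865.1 × 0.25170 = 469.44 W.
All ideal ⇒ P_in = P_out, so I_supply = 469.44/480 = 0.978 A.

I_supply ≈ 0.978 A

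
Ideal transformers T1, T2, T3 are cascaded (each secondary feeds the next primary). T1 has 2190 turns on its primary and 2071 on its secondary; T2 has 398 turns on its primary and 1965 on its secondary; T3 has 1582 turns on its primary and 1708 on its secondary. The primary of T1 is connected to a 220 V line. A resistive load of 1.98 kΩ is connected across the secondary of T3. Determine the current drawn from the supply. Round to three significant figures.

I_supply ≈ 2.82 A

After T1: V = 220.00 × 2071/2190 = 208.05 V.
After T2: V = 208.05 × 1965/398 = 1027.2 V.
After T3: V = 1027.2 × 1708/1582 = 1109.0 V.
I_load = 1109.0/1980 = 0.56009 A, so P_out = 1109.0 × 0.56009 = 621.12 W.
All ideal ⇒ P_in = P_out, so I_supply = 621.12/220 = 2.82 A.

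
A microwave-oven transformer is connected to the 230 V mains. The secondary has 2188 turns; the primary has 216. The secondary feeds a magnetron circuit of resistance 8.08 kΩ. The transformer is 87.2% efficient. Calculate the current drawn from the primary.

I_p ≈ 3.35 A

V_s = 230 × 2188/216 = 2329.8 V.
I_s = V_s/R = 2329.8/8080 = 0.28834 A.
P_out = V_s I_s = 2329.8 × 0.28834 = 671.79 W.
P_in = P_out/η = 671.79/0.872 = 770.40 W.
I_p = P_in/V_p = 770.40/230 = 3.35 A.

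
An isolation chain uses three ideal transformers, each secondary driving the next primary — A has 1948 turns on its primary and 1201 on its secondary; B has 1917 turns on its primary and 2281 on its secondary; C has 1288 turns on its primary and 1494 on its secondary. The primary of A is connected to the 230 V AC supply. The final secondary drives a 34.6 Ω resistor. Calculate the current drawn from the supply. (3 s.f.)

Secondary of A: V = 230.00 × 1201/1948 = 141.80 V.
Secondary of B: V = 141.80 × 2281/1917 = 168.73 V.
Secondary of C: V = 168.73 × 1494/1288 = 195.71 V.
I_load = 195.71/34.6 = 5.6564 A, so P_out = 195.71 × 5.6564 = 1107.0 W.
All ideal ⇒ P_in = P_out, so I_supply = 1107.0/230 = 4.81 A.

I_supply ≈ 4.81 A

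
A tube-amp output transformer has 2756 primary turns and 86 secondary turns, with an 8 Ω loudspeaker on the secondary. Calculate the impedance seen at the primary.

Z_p ≈ 8220 Ω

Z_p = (N_p/N_s)² × Z_s = (2756/86)² × 8 = 8220 Ω.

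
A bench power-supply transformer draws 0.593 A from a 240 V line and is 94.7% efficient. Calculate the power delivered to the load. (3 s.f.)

P_in = V_p I_p = 240 × 0.593 = 142.32 W.
P_out = η P_in = 0.947 × 142.32 = 135 W.

P_out ≈ 135 W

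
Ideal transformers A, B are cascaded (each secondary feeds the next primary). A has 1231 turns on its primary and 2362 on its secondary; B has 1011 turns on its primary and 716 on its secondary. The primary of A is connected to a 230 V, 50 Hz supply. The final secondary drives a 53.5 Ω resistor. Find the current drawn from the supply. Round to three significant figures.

Secondary of A: V = 230.00 × 2362/1231 = 441.32 V.
Secondary of B: V = 441.32 × 716/1011 = 312.54 V.
I_load = 312.54/53.5 = 5.8419 A, so P_out = 312.54 × 5.8419 = 1825.9 W.
All ideal ⇒ P_in = P_out, so I_supply = 1825.9/230 = 7.94 A.

I_supply ≈ 7.94 A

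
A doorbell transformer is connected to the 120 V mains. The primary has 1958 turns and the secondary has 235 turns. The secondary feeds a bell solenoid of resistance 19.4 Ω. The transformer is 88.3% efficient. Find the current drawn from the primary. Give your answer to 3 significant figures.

I_p ≈ 0.101 A

V_s = 120 × 235/1958 = 14.402 V.
I_s = V_s/R = 14.402/19.4 = 0.74239 A.
P_out = V_s I_s = 14.402 × 0.74239 = 10.692 W.
P_in = P_out/η = 10.692/0.883 = 12.109 W.
I_p = P_in/V_p = 12.109/120 = 0.101 A.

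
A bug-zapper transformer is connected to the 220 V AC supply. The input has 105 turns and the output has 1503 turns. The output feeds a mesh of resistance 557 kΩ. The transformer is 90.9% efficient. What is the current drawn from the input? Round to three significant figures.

I_in ≈ 0.0890 A

V_out = 220 × 1503/105 = 3149.1 V.
I_out = V_out/R = 3149.1/557000 = 0.0056538 A.
P_out = V_out I_out = 3149.1 × 0.0056538 = 17.804 W.
P_in = P_out/η = 17.804/0.909 = 19.587 W.
I_in = P_in/V_in = 19.587/220 = 0.0890 A.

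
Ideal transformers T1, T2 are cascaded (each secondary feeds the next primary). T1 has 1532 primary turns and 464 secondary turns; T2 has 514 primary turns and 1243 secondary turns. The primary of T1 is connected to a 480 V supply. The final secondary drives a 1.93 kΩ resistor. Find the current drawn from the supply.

After T1: V = 480.00 × 464/1532 = 145.38 V.
After T2: V = 145.38 × 1243/514 = 351.57 V.
I_load = 351.57/1930 = 0.18216 A, so P_out = 351.57 × 0.18216 = 64.041 W.
All ideal ⇒ P_in = P_out, so I_supply = 64.041/480 = 0.133 A.

I_supply ≈ 0.133 A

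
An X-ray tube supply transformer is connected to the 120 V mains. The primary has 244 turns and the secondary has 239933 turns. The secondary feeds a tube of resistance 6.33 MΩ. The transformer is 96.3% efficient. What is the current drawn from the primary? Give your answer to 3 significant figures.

I_p ≈ 19.0 A

V_s = 120 × 239933/244 = 118000 V.
I_s = V_s/R = 118000/(6.33×10^6) = 0.018641 A.
P_out = V_s I_s = 118000 × 0.018641 = 2199.7 W.
P_in = P_out/η = 2199.7/0.963 = 2284.2 W.
I_p = P_in/V_p = 2284.2/120 = 19.0 A.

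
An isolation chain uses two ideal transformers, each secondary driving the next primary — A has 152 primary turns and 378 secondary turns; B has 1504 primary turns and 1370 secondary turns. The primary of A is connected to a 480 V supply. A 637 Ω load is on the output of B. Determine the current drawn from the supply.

Secondary of A: V = 480.00 × 378/152 = 1193.7 V.
Secondary of B: V = 1193.7 × 1370/1504 = 1087.3 V.
I_load = 1087.3/637 = 1.7070 A, so P_out = 1087.3 × 1.7070 = 1856.0 W.
All ideal ⇒ P_in = P_out, so I_supply = 1856.0/480 = 3.87 A.

I_supply ≈ 3.87 A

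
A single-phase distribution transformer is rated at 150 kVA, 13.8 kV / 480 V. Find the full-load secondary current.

I_s ≈ 312 A

I_s = S/V_s = 150000/480 = 312 A.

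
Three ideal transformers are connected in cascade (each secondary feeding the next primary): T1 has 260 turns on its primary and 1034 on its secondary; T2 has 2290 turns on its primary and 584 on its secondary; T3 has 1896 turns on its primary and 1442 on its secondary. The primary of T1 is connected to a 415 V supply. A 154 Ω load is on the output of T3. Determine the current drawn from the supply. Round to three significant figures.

Secondary of T1: V = 415.00 × 1034/260 = 1650.4 V.
Secondary of T2: V = 1650.4 × 584/2290 = 420.89 V.
Secondary of T3: V = 420.89 × 1442/1896 = 320.11 V.
I_load = 320.11/154 = 2.0786 A, so P_out = 320.11 × 2.0786 = 665.39 W.
All ideal ⇒ P_in = P_out, so I_supply = 665.39/415 = 1.60 A.

I_supply ≈ 1.60 A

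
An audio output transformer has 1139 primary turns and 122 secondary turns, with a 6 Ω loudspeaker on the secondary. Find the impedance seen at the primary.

Z_p = (N_p/N_s)² × Z_s = (1139/122)² × 6 = 523 Ω.

Z_p ≈ 523 Ω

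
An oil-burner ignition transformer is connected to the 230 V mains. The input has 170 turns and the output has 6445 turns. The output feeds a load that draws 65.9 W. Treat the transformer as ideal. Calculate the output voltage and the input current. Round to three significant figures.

V_out = V_in × N_out/N_in = 230 × 6445/170 = 8719.7 V.
I_out = P/V_out = 65.9/8719.7 = 0.0075576 A.
I_in = I_out × N_out/N_in = 0.0075576 × 6445/170 = 0.287 A.

V_out ≈ 8720 V, I_in ≈ 0.287 A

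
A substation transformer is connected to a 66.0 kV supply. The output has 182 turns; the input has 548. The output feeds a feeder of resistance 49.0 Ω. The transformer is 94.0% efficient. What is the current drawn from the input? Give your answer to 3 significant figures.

V_out = 66000 × 182/548 = 21920 V.
I_out = V_out/R = 21920/49.0 = 447.34 A.
P_out = V_out I_out = 21920 × 447.34 = 9.8056×10^6 W.
P_in = P_out/η = 9.8056×10^6/0.940 = 1.0431×10^7 W.
I_in = P_in/V_in = 1.0431×10^7/66000 = 158 A.

I_in ≈ 158 A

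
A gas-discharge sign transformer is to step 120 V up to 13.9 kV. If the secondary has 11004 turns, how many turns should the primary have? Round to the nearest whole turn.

N_p = 95 turns

N_p/N_s = V_p/V_s, so N_p = 11004 × 120/13900 = 95.0 ≈ 95 turns.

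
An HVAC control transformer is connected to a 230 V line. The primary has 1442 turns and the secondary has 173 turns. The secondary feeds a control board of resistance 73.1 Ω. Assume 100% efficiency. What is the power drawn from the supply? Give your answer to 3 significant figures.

P ≈ 10.4 W

V_s = V_p × N_s/N_p = 230 × 173/1442 = 27.594 V.
I_s = V_s/R = 27.594/73.1 = 0.37748 A.
I_p = I_s × N_s/N_p = 0.37748 × 173/1442 = 0.045287 A.
P = V_p I_p = 230 × 0.045287 = 10.4 W.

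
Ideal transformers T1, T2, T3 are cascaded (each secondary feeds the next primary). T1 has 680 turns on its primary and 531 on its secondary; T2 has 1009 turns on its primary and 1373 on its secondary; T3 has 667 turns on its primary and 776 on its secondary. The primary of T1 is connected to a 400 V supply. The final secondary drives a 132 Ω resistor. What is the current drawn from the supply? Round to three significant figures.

I_supply ≈ 4.63 A

After T1: V = 400.00 × 531/680 = 312.35 V.
After T2: V = 312.35 × 1373/1009 = 425.04 V.
After T3: V = 425.04 × 776/667 = 494.49 V.
I_load = 494.49/132 = 3.7462 A, so P_out = 494.49 × 3.7462 = 1852.5 W.
All ideal ⇒ P_in = P_out, so I_supply = 1852.5/400 = 4.63 A.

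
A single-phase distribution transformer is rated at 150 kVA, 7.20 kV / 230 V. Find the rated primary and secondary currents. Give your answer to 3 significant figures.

I_p ≈ 20.8 A, I_s ≈ 652 A

I_p = S/V_p = 150000/7200 = 20.8 A.
I_s = S/V_s = 150000/230 = 652 A.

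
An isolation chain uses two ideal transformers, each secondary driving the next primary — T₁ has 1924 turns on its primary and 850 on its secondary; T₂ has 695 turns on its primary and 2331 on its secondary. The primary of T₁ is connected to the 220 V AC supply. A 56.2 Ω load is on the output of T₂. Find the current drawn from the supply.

I_supply ≈ 8.59 A

Secondary of T₁: V = 220.00 × 850/1924 = 97.193 V.
Secondary of T₂: V = 97.193 × 2331/695 = 325.98 V.
I_load = 325.98/56.2 = 5.8004 A, so P_out = 325.98 × 5.8004 = 1890.8 W.
All ideal ⇒ P_in = P_out, so I_supply = 1890.8/220 = 8.59 A.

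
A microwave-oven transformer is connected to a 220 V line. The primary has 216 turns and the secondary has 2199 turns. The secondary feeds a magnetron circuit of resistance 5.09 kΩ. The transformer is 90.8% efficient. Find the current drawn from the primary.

I_p ≈ 4.93 A

V_s = 220 × 2199/216 = 2239.7 V.
I_s = V_s/R = 2239.7/5090 = 0.44002 A.
P_out = V_s I_s = 2239.7 × 0.44002 = 985.53 W.
P_in = P_out/η = 985.53/0.908 = 1085.4 W.
I_p = P_in/V_p = 1085.4/220 = 4.93 A.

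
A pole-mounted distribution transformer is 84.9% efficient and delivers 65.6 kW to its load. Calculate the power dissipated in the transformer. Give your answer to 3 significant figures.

P_in = P_out/η = 65600/0.849 = 77267.4 W.
P_loss = P_in − P_out = 77267.4 − 65600 = 11700 W.

P_loss ≈ 11700 W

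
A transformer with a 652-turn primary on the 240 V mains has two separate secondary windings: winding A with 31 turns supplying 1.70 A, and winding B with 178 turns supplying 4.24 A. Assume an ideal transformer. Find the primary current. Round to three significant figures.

I_p ≈ 1.24 A

V_A = 240 × 31/652 = 11.411 V; V_B = 240 × 178/652 = 65.521 V.
P_out = V_A I_A + V_B I_B = 11.411×1.70 + 65.521×4.24 = 19.399 + 277.81 = 297.21 W.
Ideal ⇒ P_in = P_out, so I_p = P_out/V_p = 297.21/240 = 1.24 A.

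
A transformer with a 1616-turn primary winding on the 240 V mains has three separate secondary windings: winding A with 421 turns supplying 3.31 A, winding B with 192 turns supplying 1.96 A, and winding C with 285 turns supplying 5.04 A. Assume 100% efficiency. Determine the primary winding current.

I_p ≈ 1.98 A

V_A = 240 × 421/1616 = 62.525 V; V_B = 240 × 192/1616 = 28.515 V; V_C = 240 × 285/1616 = 42.327 V.
P_out = V_A I_A + V_B I_B + V_C I_C = 62.525×3.31 + 28.515×1.96 + 42.327×5.04 = 206.96 + 55.889 + 213.33 = 476.17 W.
Ideal ⇒ P_in = P_out, so I_p = P_out/V_p = 476.17/240 = 1.98 A.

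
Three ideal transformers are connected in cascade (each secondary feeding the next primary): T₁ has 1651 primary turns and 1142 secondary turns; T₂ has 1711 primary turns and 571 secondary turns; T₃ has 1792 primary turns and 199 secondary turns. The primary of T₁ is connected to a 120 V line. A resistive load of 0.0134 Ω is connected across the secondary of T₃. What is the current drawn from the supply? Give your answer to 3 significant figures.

I_supply ≈ 5.88 A

After T₁: V = 120.00 × 1142/1651 = 83.004 V.
After T₂: V = 83.004 × 571/1711 = 27.700 V.
After T₃: V = 27.700 × 199/1792 = 3.0761 V.
I_load = 3.0761/0.0134 = 229.56 A, so P_out = 3.0761 × 229.56 = 706.15 W.
All ideal ⇒ P_in = P_out, so I_supply = 706.15/120 = 5.88 A.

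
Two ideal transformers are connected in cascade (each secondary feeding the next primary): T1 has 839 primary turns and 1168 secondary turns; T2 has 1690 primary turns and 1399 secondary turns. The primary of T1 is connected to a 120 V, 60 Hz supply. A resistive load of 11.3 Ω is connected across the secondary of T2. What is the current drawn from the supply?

Secondary of T1: V = 120.00 × 1168/839 = 167.06 V.
Secondary of T2: V = 167.06 × 1399/1690 = 138.29 V.
I_load = 138.29/11.3 = 12.238 A, so P_out = 138.29 × 12.238 = 1692.4 W.
All ideal ⇒ P_in = P_out, so I_supply = 1692.4/120 = 14.1 A.

I_supply ≈ 14.1 A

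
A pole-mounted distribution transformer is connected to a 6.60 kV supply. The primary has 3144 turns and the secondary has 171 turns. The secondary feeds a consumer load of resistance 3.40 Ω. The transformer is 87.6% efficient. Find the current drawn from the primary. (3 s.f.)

V_s = 6600 × 171/3144 = 358.97 V.
I_s = V_s/R = 358.97/3.40 = 105.58 A.
P_out = V_s I_s = 358.97 × 105.58 = 37900 W.
P_in = P_out/η = 37900/0.876 = 43265 W.
I_p = P_in/V_p = 43265/6600 = 6.56 A.

I_p ≈ 6.56 A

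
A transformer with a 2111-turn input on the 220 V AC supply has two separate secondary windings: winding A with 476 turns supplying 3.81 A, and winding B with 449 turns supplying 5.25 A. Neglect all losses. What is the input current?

V_A = 220 × 476/2111 = 49.607 V; V_B = 220 × 449/2111 = 46.793 V.
P_out = V_A I_A + V_B I_B = 49.607×3.81 + 46.793×5.25 = 189.00 + 245.66 = 434.67 W.
Ideal ⇒ P_in = P_out, so I_in = P_out/V_in = 434.67/220 = 1.98 A.

I_in ≈ 1.98 A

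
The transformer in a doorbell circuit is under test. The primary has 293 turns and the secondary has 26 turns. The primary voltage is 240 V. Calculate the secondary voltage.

V_s/V_p = N_s/N_p, so V_s = 240 × 26/293 = 21.3 V.

V_s ≈ 21.3 V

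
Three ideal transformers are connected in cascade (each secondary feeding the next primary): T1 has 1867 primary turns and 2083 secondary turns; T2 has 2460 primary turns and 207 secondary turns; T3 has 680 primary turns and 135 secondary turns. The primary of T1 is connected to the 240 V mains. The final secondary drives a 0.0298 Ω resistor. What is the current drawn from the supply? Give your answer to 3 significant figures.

I_supply ≈ 2.80 A

Secondary of T1: V = 240.00 × 2083/1867 = 267.77 V.
Secondary of T2: V = 267.77 × 207/2460 = 22.532 V.
Secondary of T3: V = 22.532 × 135/680 = 4.4732 V.
I_load = 4.4732/0.0298 = 150.11 A, so P_out = 4.4732 × 150.11 = 671.45 W.
All ideal ⇒ P_in = P_out, so I_supply = 671.45/240 = 2.80 A.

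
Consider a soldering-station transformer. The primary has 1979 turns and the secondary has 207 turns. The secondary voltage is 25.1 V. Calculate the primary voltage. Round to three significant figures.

V_p/V_s = N_p/N_s, so V_p = 25.1 × 1979/207 = 240 V.

V_p ≈ 240 V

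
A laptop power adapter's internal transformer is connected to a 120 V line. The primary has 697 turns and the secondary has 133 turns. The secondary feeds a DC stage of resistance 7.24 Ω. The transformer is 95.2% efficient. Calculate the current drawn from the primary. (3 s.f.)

I_p ≈ 0.634 A

V_s = 120 × 133/697 = 22.898 V.
I_s = V_s/R = 22.898/7.24 = 3.1627 A.
P_out = V_s I_s = 22.898 × 3.1627 = 72.421 W.
P_in = P_out/η = 72.421/0.952 = 76.072 W.
I_p = P_in/V_p = 76.072/120 = 0.634 A.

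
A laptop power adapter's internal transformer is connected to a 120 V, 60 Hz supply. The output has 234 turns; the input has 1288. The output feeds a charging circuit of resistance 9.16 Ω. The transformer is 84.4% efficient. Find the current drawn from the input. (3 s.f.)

I_in ≈ 0.512 A

V_out = 120 × 234/1288 = 21.801 V.
I_out = V_out/R = 21.801/9.16 = 2.3800 A.
P_out = V_out I_out = 21.801 × 2.3800 = 51.888 W.
P_in = P_out/η = 51.888/0.844 = 61.479 W.
I_in = P_in/V_in = 61.479/120 = 0.512 A.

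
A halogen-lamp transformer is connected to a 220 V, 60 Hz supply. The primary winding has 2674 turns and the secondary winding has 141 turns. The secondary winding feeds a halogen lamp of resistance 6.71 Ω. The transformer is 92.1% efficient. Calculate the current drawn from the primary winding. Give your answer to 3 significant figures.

I_p ≈ 0.0990 A

V_s = 220 × 141/2674 = 11.601 V.
I_s = V_s/R = 11.601/6.71 = 1.7289 A.
P_out = V_s I_s = 11.601 × 1.7289 = 20.056 W.
P_in = P_out/η = 20.056/0.921 = 21.776 W.
I_p = P_in/V_p = 21.776/220 = 0.0990 A.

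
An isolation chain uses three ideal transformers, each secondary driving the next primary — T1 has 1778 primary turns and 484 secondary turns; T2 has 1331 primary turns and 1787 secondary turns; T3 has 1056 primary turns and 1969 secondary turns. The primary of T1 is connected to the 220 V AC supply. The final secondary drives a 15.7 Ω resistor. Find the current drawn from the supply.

I_supply ≈ 6.51 A

After T1: V = 220.00 × 484/1778 = 59.888 V.
After T2: V = 59.888 × 1787/1331 = 80.405 V.
After T3: V = 80.405 × 1969/1056 = 149.92 V.
I_load = 149.92/15.7 = 9.5492 A, so P_out = 149.92 × 9.5492 = 1431.6 W.
All ideal ⇒ P_in = P_out, so I_supply = 1431.6/220 = 6.51 A.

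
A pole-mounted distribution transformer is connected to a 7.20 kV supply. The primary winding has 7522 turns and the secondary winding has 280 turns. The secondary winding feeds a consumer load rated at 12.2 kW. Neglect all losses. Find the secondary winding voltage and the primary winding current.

V_s = V_p × N_s/N_p = 7200 × 280/7522 = 268.01 V.
I_s = P/V_s = 12200/268.01 = 45.520 A.
I_p = I_s × N_s/N_p = 45.520 × 280/7522 = 1.69 A.

V_s ≈ 268 V, I_p ≈ 1.69 A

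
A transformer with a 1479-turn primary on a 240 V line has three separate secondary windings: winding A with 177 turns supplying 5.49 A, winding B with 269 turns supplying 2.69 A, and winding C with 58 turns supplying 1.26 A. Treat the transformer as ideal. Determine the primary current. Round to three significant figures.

V_A = 240 × 177/1479 = 28.722 V; V_B = 240 × 269/1479 = 43.651 V; V_C = 240 × 58/1479 = 9.4118 V.
P_out = V_A I_A + V_B I_B + V_C I_C = 28.722×5.49 + 43.651×2.69 + 9.4118×1.26 = 157.68 + 117.42 + 11.859 = 286.96 W.
Ideal ⇒ P_in = P_out, so I_p = P_out/V_p = 286.96/240 = 1.20 A.

I_p ≈ 1.20 A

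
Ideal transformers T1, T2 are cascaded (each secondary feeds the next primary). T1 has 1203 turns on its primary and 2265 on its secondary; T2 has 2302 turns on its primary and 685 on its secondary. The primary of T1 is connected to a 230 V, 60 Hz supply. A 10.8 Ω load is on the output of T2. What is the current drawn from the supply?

I_supply ≈ 6.68 A

After T1: V = 230.00 × 2265/1203 = 433.04 V.
After T2: V = 433.04 × 685/2302 = 128.86 V.
I_load = 128.86/10.8 = 11.931 A, so P_out = 128.86 × 11.931 = 1537.5 W.
All ideal ⇒ P_in = P_out, so I_supply = 1537.5/230 = 6.68 A.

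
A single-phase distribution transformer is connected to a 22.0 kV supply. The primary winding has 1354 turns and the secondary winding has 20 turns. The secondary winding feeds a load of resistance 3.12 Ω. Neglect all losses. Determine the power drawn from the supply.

V_s = V_p × N_s/N_p = 22000 × 20/1354 = 324.96 V.
I_s = V_s/R = 324.96/3.12 = 104.15 A.
I_p = I_s × N_s/N_p = 104.15 × 20/1354 = 1.5385 A.
P = V_p I_p = 22000 × 1.5385 = 33800 W.

P ≈ 33800 W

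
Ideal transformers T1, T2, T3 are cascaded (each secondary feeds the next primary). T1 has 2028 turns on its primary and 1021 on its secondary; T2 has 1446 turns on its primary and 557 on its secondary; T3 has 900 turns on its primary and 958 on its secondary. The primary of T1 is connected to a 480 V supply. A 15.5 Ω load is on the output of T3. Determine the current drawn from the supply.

I_supply ≈ 1.32 A

Secondary of T1: V = 480.00 × 1021/2028 = 241.66 V.
Secondary of T2: V = 241.66 × 557/1446 = 93.086 V.
Secondary of T3: V = 93.086 × 958/900 = 99.085 V.
I_load = 99.085/15.5 = 6.3926 A, so P_out = 99.085 × 6.3926 = 633.41 W.
All ideal ⇒ P_in = P_out, so I_supply = 633.41/480 = 1.32 A.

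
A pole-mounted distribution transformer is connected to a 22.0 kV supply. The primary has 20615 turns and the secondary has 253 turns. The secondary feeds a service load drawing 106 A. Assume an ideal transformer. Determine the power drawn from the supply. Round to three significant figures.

P ≈ 28600 W

I_p = I_s × N_s/N_p = 106 × 253/20615 = 1.3009 A.
P = V_p I_p = 22000 × 1.3009 = 28600 W.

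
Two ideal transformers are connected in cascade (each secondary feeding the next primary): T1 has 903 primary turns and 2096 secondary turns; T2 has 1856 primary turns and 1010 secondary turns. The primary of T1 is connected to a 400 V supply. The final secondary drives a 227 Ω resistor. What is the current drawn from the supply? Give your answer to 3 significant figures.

I_supply ≈ 2.81 A

Secondary of T1: V = 400.00 × 2096/903 = 928.46 V.
Secondary of T2: V = 928.46 × 1010/1856 = 505.25 V.
I_load = 505.25/227 = 2.2258 A, so P_out = 505.25 × 2.2258 = 1124.6 W.
All ideal ⇒ P_in = P_out, so I_supply = 1124.6/400 = 2.81 A.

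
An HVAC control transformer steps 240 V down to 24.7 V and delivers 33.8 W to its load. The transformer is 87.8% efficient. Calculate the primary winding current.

P_in = P_out/η = 33.8/0.878 = 38.497 W.
I_p = P_in/V_p = 38.497/240 = 0.160 A.

I_p ≈ 0.160 A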